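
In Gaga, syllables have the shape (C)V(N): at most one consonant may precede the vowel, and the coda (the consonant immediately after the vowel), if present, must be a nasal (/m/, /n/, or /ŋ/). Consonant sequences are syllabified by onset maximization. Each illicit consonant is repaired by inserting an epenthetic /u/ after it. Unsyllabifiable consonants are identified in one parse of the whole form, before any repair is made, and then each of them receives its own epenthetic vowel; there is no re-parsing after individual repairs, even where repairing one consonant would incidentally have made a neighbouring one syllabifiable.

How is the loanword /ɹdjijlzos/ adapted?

Syllabifying with onset maximization leaves /ɹ/, /d/, /j/, /l/, /s/ stranded (only a nasal (/m/, /n/, or /ŋ/) is licensed in coda position; onsets are limited to one consonant).
Epenthesis after each stranded consonant: /ɹ/ → /ɹu/, /d/ → /du/, /j/ → /ju/, /l/ → /lu/, /s/ → /su/.

ɹudujijuluzosu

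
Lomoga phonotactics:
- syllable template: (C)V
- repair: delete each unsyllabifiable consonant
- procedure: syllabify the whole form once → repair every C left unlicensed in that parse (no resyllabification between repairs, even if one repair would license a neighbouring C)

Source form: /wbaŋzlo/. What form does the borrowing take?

Under (C)V, the unsyllabifiable consonants are /w/, /ŋ/, /z/ (no codas are permitted; onsets are limited to one consonant).
Deletion applies to /w/, /ŋ/, /z/.

balo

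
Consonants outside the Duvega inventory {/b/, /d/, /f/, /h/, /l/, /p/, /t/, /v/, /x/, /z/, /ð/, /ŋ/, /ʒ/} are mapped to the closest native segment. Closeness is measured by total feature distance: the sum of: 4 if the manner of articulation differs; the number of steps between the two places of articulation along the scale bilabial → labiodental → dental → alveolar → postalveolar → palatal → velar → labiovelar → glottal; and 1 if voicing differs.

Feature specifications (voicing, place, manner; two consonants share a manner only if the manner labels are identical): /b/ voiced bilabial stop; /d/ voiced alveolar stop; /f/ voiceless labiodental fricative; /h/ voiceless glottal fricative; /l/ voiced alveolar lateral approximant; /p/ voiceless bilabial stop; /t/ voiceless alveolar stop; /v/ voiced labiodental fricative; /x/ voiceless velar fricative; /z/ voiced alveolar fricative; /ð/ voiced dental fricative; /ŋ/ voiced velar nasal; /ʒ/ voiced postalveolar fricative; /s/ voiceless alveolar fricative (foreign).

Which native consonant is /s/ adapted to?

z

/z/ is closest: same manner (fricative), place distance 0 (alveolar→alveolar), voicing differs (+1); total 1. Next closest is /f/ at distance 2.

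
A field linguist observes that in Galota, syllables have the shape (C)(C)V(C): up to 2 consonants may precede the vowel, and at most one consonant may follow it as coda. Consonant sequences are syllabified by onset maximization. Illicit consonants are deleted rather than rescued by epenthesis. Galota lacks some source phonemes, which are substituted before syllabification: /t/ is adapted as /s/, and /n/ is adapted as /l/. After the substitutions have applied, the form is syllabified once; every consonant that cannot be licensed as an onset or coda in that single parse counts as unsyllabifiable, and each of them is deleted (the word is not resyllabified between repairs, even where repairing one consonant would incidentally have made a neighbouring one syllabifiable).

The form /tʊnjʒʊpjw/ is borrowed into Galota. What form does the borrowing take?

Substitution: /t/ → /s/, /n/ → /l/, giving /sʊljʒʊpjw/.
Syllabifying with onset maximization leaves /j/, /w/ stranded (at most one coda consonant is licensed; onsets may contain at most 2 consonants).
Deleting the stranded consonants removes /j/, /w/.

sʊljʒʊp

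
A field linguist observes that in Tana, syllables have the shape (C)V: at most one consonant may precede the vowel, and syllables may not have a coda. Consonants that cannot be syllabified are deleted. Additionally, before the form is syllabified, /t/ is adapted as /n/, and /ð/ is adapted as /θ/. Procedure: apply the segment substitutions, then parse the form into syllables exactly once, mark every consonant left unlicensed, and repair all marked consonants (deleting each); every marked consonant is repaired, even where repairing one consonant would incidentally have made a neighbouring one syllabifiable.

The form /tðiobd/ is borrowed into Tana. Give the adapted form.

θio

Substitution: /t/ → /n/, /ð/ → /θ/, giving /nθiobd/.
The consonants /n/, /b/, /d/ cannot be parsed into a legal (C)V syllable (no codas are permitted; onsets are limited to one consonant).
Deletion applies to /n/, /b/, /d/.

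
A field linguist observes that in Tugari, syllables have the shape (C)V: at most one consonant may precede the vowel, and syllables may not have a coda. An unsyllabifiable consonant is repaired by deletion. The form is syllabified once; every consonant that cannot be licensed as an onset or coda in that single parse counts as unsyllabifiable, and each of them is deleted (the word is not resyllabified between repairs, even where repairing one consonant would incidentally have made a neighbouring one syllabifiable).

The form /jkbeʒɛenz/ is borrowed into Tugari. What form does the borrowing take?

Under (C)V, the unsyllabifiable consonants are /j/, /k/, /n/, /z/ (no codas are permitted; onsets are limited to one consonant).
Each unlicensed consonant is deleted: /j/, /k/, /n/, /z/.

beʒɛe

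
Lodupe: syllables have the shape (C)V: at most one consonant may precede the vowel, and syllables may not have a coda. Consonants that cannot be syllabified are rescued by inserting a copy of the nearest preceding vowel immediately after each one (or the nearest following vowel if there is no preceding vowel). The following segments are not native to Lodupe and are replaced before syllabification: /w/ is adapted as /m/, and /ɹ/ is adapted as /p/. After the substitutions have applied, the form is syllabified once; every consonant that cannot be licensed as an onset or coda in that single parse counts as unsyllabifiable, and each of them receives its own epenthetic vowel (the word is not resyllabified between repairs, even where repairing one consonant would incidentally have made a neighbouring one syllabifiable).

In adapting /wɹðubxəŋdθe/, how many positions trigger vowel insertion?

5

After substitution the input is /mpðubxəŋdθe/.
The unsyllabifiable consonants are /m/, /p/, /b/, /ŋ/, /d/; each receives one epenthetic vowel.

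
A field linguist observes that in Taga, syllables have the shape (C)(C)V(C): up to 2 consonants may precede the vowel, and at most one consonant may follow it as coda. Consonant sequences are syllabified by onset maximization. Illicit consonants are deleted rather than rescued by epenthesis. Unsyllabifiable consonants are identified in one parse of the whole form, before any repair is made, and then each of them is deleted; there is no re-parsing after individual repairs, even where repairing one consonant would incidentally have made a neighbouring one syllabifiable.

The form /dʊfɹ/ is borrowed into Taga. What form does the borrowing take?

dʊf

Under (C)(C)V(C), the unsyllabifiable consonants are /ɹ/ (at most one coda consonant is licensed; onsets may contain at most 2 consonants).
Deleting the stranded consonants removes /ɹ/.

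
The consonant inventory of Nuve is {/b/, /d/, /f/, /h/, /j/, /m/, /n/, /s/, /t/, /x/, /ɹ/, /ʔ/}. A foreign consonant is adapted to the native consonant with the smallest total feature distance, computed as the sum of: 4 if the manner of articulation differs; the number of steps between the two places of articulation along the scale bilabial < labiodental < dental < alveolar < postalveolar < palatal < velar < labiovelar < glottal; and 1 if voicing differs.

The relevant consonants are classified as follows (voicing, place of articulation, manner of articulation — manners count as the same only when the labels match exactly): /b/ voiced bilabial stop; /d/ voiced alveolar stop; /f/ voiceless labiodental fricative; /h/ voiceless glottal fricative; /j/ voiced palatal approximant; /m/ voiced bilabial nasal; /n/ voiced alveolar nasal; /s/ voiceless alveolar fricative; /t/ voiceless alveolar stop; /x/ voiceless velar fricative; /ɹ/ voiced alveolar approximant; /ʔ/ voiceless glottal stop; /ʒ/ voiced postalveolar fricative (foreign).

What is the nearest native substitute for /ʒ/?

s

/s/ is closest: same manner (fricative), place distance 1 (postalveolar→alveolar), voicing differs (+1); total 2. Next closest is /x/ at distance 3.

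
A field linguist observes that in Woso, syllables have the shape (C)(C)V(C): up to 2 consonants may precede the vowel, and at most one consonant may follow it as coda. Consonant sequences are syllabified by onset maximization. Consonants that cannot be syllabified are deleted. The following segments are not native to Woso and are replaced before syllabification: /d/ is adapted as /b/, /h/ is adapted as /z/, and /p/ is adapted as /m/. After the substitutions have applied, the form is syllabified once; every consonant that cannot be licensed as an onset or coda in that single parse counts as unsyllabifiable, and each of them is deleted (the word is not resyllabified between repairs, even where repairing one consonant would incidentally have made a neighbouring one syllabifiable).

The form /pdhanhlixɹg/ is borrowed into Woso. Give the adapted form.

bzanzlix

Substitution: /p/ → /m/, /d/ → /b/, /h/ → /z/, giving /mbzanzlixɹg/.
Syllabifying with onset maximization leaves /m/, /ɹ/, /g/ stranded (at most one coda consonant is licensed; onsets may contain at most 2 consonants).
Deletion applies to /m/, /ɹ/, /g/.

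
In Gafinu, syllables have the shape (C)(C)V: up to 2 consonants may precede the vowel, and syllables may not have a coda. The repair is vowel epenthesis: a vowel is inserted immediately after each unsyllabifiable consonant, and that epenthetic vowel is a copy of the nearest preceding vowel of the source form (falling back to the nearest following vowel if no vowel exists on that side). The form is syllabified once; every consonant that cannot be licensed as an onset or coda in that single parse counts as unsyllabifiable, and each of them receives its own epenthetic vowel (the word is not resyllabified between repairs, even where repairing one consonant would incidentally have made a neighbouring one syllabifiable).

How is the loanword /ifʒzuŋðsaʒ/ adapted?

Syllabifying with onset maximization leaves /f/, /ŋ/, /ʒ/ stranded (no codas are permitted; onsets may contain at most 2 consonants).
Inserting the epenthetic vowel yields /f/ → /fi/, /ŋ/ → /ŋu/, /ʒ/ → /ʒa/.

ifiʒzuŋuðsaʒa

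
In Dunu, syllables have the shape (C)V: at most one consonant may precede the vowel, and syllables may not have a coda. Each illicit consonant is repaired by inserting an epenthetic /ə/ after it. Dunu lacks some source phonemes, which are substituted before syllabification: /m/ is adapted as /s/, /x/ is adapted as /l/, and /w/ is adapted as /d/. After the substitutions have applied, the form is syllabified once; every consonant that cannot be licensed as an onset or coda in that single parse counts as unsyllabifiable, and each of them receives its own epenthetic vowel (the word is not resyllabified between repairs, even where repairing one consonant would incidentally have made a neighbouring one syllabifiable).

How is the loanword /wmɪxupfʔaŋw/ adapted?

dəsɪlupəfəʔaŋədə

Substitution: /w/ → /d/, /m/ → /s/, /x/ → /l/, giving /dsɪlupfʔaŋd/.
The consonants /d/, /p/, /f/, /ŋ/, /d/ cannot be parsed into a legal (C)V syllable (no codas are permitted; onsets are limited to one consonant).
Epenthesis after each stranded consonant: /d/ → /də/, /p/ → /pə/, /f/ → /fə/, /ŋ/ → /ŋə/, /d/ → /də/.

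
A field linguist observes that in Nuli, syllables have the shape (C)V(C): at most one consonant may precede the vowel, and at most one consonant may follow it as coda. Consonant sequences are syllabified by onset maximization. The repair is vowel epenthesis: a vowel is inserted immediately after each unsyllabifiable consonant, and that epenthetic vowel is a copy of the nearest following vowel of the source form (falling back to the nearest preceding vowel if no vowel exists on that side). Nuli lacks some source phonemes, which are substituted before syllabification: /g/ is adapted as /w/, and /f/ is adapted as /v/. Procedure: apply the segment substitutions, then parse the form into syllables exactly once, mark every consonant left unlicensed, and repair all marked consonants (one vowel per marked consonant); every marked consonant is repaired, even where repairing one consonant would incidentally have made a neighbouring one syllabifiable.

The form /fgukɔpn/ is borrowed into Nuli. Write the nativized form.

Substitution: /f/ → /v/, /g/ → /w/, giving /vwukɔpn/.
Under (C)V(C), the unsyllabifiable consonants are /v/, /n/ (at most one coda consonant is licensed; onsets are limited to one consonant).
Inserting the epenthetic vowel yields /v/ → /vu/, /n/ → /nɔ/.

vuwukɔpnɔ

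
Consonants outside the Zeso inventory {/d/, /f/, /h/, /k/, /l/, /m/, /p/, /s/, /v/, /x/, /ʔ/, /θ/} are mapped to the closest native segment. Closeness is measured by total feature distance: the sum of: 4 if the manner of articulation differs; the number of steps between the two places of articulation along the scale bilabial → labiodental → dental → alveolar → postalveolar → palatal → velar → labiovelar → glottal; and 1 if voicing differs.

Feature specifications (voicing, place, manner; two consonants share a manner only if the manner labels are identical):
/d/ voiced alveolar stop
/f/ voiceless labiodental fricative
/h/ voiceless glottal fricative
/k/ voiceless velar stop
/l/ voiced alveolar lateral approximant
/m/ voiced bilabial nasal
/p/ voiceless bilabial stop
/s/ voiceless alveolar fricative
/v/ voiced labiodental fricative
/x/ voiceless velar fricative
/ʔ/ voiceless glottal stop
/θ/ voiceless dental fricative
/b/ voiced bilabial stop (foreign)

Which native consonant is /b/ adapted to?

p

/p/ is closest: same manner (stop), place distance 0 (bilabial→bilabial), voicing differs (+1); total 1. Next closest is /d/ at distance 3.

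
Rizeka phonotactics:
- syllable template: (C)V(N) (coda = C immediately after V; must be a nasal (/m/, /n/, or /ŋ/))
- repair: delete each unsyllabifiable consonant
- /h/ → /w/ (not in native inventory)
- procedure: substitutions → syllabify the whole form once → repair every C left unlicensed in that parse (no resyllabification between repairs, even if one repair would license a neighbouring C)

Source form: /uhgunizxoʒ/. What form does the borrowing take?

ugunixo

Substitution: /h/ → /w/, giving /uwgunizxoʒ/.
Syllabifying with onset maximization leaves /w/, /z/, /ʒ/ stranded (only a nasal (/m/, /n/, or /ŋ/) is licensed in coda position; onsets are limited to one consonant).
Deletion applies to /w/, /z/, /ʒ/.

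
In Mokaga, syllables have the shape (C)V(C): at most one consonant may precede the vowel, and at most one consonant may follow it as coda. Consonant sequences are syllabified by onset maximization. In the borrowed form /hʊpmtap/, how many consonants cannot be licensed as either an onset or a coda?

Syllabifying with onset maximization leaves /m/ stranded (at most one coda consonant is licensed; onsets are limited to one consonant).

1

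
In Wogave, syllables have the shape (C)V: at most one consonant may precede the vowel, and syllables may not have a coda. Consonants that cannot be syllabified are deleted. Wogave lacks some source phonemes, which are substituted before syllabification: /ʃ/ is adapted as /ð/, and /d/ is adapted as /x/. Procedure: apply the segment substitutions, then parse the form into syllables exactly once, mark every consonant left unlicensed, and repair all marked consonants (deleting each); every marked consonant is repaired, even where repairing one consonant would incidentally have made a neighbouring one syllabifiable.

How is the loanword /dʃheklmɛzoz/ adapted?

hemɛzo

Substitution: /d/ → /x/, /ʃ/ → /ð/, giving /xðheklmɛzoz/.
The consonants /x/, /ð/, /k/, /l/, /z/ cannot be parsed into a legal (C)V syllable (no codas are permitted; onsets are limited to one consonant).
Each unlicensed consonant is deleted: /x/, /ð/, /k/, /l/, /z/.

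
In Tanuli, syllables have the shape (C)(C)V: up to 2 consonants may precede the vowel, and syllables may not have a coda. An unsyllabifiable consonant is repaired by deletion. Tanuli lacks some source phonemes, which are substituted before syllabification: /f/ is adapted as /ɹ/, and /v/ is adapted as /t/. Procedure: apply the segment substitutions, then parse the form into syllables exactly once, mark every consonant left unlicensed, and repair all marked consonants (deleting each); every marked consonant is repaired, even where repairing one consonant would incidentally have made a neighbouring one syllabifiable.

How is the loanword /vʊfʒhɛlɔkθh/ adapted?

Substitution: /v/ → /t/, /f/ → /ɹ/, giving /tʊɹʒhɛlɔkθh/.
The consonants /ɹ/, /k/, /θ/, /h/ cannot be parsed into a legal (C)(C)V syllable (no codas are permitted; onsets may contain at most 2 consonants).
Each unlicensed consonant is deleted: /ɹ/, /k/, /θ/, /h/.

tʊʒhɛlɔ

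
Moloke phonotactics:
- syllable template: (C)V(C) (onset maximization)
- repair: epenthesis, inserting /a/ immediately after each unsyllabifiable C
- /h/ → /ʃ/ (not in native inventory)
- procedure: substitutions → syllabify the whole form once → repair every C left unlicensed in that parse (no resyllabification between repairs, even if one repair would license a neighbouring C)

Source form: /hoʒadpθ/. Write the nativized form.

ʃoʒadpaθa

Substitution: /h/ → /ʃ/, giving /ʃoʒadpθ/.
Under (C)V(C), the unsyllabifiable consonants are /p/, /θ/ (at most one coda consonant is licensed; onsets are limited to one consonant).
Inserting the epenthetic vowel yields /p/ → /pa/, /θ/ → /θa/.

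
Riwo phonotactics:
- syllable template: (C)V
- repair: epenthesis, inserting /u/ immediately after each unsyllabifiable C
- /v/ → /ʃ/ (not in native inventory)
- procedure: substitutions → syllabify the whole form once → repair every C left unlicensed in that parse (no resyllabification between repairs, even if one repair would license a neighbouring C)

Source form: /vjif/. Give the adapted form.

ʃujifu

Substitution: /v/ → /ʃ/, giving /ʃjif/.
The consonants /ʃ/, /f/ cannot be parsed into a legal (C)V syllable (no codas are permitted; onsets are limited to one consonant).
Inserting the epenthetic vowel yields /ʃ/ → /ʃu/, /f/ → /fu/.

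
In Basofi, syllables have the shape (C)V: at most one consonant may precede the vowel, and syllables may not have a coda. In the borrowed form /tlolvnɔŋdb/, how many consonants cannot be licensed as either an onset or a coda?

6

Under (C)V, the unsyllabifiable consonants are /t/, /l/, /v/, /ŋ/, /d/, /b/ (no codas are permitted; onsets are limited to one consonant).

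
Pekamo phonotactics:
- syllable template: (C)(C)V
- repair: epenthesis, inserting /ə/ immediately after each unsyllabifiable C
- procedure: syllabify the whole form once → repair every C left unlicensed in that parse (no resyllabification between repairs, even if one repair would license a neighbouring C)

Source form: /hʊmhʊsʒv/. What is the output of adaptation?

hʊmhʊsəʒəvə

Syllabifying with onset maximization leaves /s/, /ʒ/, /v/ stranded (no codas are permitted; onsets may contain at most 2 consonants).
Inserting the epenthetic vowel yields /s/ → /sə/, /ʒ/ → /ʒə/, /v/ → /və/.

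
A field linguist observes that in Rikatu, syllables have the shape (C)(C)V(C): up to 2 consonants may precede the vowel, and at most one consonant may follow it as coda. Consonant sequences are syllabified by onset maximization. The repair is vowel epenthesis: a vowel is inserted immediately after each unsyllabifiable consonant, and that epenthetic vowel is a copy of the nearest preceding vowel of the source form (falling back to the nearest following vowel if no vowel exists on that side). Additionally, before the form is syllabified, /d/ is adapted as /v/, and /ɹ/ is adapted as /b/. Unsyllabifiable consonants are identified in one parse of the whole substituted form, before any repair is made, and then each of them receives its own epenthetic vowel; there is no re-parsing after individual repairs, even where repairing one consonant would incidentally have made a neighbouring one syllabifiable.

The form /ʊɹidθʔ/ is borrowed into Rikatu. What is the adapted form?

Substitution: /ɹ/ → /b/, /d/ → /v/, giving /ʊbivθʔ/.
Syllabifying with onset maximization leaves /θ/, /ʔ/ stranded (at most one coda consonant is licensed; onsets may contain at most 2 consonants).
Inserting the epenthetic vowel yields /θ/ → /θi/, /ʔ/ → /ʔi/.

ʊbivθiʔi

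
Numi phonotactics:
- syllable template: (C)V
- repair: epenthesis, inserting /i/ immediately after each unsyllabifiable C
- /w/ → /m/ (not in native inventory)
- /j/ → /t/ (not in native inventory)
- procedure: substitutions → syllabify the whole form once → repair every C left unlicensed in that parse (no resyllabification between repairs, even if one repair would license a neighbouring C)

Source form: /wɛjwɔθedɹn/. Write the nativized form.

Substitution: /w/ → /m/, /j/ → /t/, giving /mɛtmɔθedɹn/.
Under (C)V, the unsyllabifiable consonants are /t/, /d/, /ɹ/, /n/ (no codas are permitted; onsets are limited to one consonant).
Epenthesis after each stranded consonant: /t/ → /ti/, /d/ → /di/, /ɹ/ → /ɹi/, /n/ → /ni/.

mɛtimɔθediɹini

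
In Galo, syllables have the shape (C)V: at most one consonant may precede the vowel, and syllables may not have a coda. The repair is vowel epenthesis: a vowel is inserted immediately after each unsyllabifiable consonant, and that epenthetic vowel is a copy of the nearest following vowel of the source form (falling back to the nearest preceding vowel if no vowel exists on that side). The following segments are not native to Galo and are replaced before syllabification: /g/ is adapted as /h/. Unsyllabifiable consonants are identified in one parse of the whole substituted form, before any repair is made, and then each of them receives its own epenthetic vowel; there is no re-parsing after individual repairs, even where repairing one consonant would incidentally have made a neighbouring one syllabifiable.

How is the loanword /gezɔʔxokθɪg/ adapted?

Substitution: /g/ → /h/, giving /hezɔʔxokθɪh/.
The consonants /ʔ/, /k/, /h/ cannot be parsed into a legal (C)V syllable (no codas are permitted; onsets are limited to one consonant).
Each unlicensed consonant becomes the onset of a new syllable: /ʔ/ → /ʔo/, /k/ → /kɪ/, /h/ → /hɪ/.

hezɔʔoxokɪθɪhɪ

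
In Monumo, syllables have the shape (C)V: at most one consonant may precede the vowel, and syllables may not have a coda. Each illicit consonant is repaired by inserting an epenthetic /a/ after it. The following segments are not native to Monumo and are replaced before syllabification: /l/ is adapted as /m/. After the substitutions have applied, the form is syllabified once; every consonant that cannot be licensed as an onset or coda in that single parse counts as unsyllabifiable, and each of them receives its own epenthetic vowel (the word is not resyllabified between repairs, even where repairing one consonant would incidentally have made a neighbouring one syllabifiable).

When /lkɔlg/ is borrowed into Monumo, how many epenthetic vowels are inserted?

3

After substitution the input is /mkɔmg/.
The unsyllabifiable consonants are /m/, /m/, /g/; each receives one epenthetic vowel.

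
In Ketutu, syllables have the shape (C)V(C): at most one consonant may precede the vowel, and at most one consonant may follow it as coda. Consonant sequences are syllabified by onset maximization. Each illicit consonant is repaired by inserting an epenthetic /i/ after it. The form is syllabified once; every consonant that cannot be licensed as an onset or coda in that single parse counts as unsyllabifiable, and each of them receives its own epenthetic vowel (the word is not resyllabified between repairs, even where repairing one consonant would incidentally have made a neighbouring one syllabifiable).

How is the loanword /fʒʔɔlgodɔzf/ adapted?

fiʒiʔɔlgodɔzfi

The consonants /f/, /ʒ/, /f/ cannot be parsed into a legal (C)V(C) syllable (at most one coda consonant is licensed; onsets are limited to one consonant).
Epenthesis after each stranded consonant: /f/ → /fi/, /ʒ/ → /ʒi/, /f/ → /fi/.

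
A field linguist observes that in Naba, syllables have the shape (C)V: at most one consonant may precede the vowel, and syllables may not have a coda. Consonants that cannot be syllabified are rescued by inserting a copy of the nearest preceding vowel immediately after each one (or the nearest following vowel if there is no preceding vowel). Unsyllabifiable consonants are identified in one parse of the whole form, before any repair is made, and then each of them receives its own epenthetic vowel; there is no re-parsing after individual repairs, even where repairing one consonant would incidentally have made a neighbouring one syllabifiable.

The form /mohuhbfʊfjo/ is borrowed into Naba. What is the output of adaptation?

Under (C)V, the unsyllabifiable consonants are /h/, /b/, /f/ (no codas are permitted; onsets are limited to one consonant).
Each unlicensed consonant becomes the onset of a new syllable: /h/ → /hu/, /b/ → /bu/, /f/ → /fʊ/.

mohuhubufʊfʊjo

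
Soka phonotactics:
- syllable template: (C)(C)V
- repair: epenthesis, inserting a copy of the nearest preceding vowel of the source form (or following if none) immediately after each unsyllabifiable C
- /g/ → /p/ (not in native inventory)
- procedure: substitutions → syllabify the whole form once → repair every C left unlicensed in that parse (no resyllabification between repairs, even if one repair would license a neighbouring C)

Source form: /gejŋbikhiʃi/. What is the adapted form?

Substitution: /g/ → /p/, giving /pejŋbikhiʃi/.
Syllabifying with onset maximization leaves /j/ stranded (no codas are permitted; onsets may contain at most 2 consonants).
Epenthesis after each stranded consonant: /j/ → /je/.

pejeŋbikhiʃi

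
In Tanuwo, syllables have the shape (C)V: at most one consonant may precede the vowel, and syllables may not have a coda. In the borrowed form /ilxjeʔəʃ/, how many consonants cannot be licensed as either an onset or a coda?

The consonants /l/, /x/, /ʃ/ cannot be parsed into a legal (C)V syllable (no codas are permitted; onsets are limited to one consonant).

3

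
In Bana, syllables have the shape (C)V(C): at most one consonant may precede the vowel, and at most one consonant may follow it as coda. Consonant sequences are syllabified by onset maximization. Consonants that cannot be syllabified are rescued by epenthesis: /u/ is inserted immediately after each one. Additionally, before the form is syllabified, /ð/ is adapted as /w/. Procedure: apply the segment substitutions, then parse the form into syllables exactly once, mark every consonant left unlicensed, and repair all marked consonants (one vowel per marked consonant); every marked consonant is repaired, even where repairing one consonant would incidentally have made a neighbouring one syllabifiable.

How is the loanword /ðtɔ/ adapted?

wutɔ

Substitution: /ð/ → /w/, giving /wtɔ/.
Syllabifying with onset maximization leaves /w/ stranded (at most one coda consonant is licensed; onsets are limited to one consonant).
Each unlicensed consonant becomes the onset of a new syllable: /w/ → /wu/.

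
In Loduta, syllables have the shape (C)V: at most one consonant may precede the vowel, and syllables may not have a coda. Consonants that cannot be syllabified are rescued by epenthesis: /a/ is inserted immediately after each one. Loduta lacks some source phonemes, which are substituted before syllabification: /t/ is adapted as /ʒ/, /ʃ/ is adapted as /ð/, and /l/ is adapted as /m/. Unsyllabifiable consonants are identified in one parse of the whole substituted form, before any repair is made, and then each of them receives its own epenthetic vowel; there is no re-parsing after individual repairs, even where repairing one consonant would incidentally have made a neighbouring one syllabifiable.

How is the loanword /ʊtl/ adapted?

ʊʒama

Substitution: /t/ → /ʒ/, /l/ → /m/, giving /ʊʒm/.
Syllabifying with onset maximization leaves /ʒ/, /m/ stranded (no codas are permitted; onsets are limited to one consonant).
Epenthesis after each stranded consonant: /ʒ/ → /ʒa/, /m/ → /ma/.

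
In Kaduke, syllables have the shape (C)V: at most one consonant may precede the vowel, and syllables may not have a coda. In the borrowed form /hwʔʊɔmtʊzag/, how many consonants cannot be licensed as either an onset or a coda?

4

Under (C)V, the unsyllabifiable consonants are /h/, /w/, /m/, /g/ (no codas are permitted; onsets are limited to one consonant).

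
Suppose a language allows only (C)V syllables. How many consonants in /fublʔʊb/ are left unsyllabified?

The consonants /b/, /l/, /b/ cannot be parsed into a legal (C)V syllable (no codas are permitted; onsets are limited to one consonant).

3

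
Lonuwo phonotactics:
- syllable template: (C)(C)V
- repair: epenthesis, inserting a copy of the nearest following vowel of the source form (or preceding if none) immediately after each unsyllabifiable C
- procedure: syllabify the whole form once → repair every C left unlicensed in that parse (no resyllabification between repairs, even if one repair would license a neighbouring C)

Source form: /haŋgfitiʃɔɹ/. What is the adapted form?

Under (C)(C)V, the unsyllabifiable consonants are /ŋ/, /ɹ/ (no codas are permitted; onsets may contain at most 2 consonants).
Epenthesis after each stranded consonant: /ŋ/ → /ŋi/, /ɹ/ → /ɹɔ/.

haŋigfitiʃɔɹɔ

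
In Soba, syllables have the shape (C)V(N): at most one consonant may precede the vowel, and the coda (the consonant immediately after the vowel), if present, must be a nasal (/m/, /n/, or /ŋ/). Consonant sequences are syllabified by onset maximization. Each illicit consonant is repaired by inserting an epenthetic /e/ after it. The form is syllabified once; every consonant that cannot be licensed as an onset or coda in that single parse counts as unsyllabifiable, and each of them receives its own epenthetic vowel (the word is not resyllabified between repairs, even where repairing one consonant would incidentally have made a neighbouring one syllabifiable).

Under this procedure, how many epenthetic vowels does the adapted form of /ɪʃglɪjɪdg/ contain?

The unsyllabifiable consonants are /ʃ/, /g/, /d/, /g/; each receives one epenthetic vowel.

4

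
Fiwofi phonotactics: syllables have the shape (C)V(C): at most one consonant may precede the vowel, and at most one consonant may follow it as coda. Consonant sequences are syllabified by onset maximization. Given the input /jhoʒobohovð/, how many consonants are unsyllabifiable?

The consonants /j/, /ð/ cannot be parsed into a legal (C)V(C) syllable (at most one coda consonant is licensed; onsets are limited to one consonant).

2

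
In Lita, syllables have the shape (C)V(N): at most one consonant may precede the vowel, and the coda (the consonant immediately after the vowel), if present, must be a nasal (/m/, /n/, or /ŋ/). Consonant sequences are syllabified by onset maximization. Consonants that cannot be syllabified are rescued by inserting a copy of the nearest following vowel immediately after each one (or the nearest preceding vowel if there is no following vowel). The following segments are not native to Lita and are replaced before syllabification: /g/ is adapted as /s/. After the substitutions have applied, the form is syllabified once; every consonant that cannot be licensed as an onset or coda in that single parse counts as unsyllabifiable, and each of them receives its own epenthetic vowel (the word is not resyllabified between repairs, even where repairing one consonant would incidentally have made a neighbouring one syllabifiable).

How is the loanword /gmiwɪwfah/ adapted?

simiwɪwafaha

Substitution: /g/ → /s/, giving /smiwɪwfah/.
The consonants /s/, /w/, /h/ cannot be parsed into a legal (C)V(N) syllable (only a nasal (/m/, /n/, or /ŋ/) is licensed in coda position; onsets are limited to one consonant).
Each unlicensed consonant becomes the onset of a new syllable: /s/ → /si/, /w/ → /wa/, /h/ → /ha/.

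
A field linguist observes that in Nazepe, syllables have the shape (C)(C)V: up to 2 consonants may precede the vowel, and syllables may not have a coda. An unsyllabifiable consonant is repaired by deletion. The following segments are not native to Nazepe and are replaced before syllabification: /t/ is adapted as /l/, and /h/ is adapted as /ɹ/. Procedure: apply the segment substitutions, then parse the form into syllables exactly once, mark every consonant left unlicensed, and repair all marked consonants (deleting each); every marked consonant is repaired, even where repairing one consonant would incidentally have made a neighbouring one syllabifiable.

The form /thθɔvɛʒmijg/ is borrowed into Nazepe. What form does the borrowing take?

ɹθɔvɛʒmi

Substitution: /t/ → /l/, /h/ → /ɹ/, giving /lɹθɔvɛʒmijg/.
Syllabifying with onset maximization leaves /l/, /j/, /g/ stranded (no codas are permitted; onsets may contain at most 2 consonants).
Deletion applies to /l/, /j/, /g/.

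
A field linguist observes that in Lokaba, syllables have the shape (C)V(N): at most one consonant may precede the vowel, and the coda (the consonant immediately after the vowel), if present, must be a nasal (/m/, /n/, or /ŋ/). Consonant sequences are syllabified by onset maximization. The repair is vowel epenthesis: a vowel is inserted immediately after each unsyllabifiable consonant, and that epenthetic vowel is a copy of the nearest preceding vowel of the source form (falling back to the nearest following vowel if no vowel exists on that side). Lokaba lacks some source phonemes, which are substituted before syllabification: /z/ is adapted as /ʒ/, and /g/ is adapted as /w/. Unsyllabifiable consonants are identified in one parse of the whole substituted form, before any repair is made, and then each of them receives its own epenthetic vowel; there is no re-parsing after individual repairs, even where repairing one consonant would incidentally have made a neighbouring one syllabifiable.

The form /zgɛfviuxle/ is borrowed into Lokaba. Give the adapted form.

ʒɛwɛfɛviuxule

Substitution: /z/ → /ʒ/, /g/ → /w/, giving /ʒwɛfviuxle/.
Under (C)V(N), the unsyllabifiable consonants are /ʒ/, /f/, /x/ (only a nasal (/m/, /n/, or /ŋ/) is licensed in coda position; onsets are limited to one consonant).
Epenthesis after each stranded consonant: /ʒ/ → /ʒɛ/, /f/ → /fɛ/, /x/ → /xu/.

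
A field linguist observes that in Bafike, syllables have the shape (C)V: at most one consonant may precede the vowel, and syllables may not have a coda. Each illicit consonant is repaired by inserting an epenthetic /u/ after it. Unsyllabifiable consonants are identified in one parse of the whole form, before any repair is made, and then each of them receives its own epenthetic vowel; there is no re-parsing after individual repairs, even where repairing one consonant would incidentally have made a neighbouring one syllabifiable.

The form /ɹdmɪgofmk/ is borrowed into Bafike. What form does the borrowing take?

Under (C)V, the unsyllabifiable consonants are /ɹ/, /d/, /f/, /m/, /k/ (no codas are permitted; onsets are limited to one consonant).
Epenthesis after each stranded consonant: /ɹ/ → /ɹu/, /d/ → /du/, /f/ → /fu/, /m/ → /mu/, /k/ → /ku/.

ɹudumɪgofumuku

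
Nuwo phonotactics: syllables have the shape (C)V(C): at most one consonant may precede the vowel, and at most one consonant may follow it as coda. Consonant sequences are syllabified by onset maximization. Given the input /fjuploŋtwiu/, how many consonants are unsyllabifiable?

2

Syllabifying with onset maximization leaves /f/, /t/ stranded (at most one coda consonant is licensed; onsets are limited to one consonant).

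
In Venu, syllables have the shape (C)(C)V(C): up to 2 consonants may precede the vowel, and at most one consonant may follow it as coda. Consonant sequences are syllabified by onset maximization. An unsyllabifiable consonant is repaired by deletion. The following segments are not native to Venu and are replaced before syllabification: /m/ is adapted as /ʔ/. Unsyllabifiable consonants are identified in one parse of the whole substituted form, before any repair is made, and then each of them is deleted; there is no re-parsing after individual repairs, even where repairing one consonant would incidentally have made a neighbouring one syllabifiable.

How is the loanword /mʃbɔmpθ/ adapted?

Substitution: /m/ → /ʔ/, giving /ʔʃbɔʔpθ/.
Under (C)(C)V(C), the unsyllabifiable consonants are /ʔ/, /p/, /θ/ (at most one coda consonant is licensed; onsets may contain at most 2 consonants).
Deleting the stranded consonants removes /ʔ/, /p/, /θ/.

ʃbɔʔ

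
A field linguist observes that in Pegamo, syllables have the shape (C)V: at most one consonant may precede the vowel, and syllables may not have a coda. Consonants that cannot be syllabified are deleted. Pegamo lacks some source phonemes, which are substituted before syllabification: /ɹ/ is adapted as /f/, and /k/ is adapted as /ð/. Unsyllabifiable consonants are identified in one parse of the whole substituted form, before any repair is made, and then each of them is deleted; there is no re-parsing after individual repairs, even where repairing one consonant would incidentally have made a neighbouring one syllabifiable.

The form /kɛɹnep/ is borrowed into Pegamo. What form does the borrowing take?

Substitution: /k/ → /ð/, /ɹ/ → /f/, giving /ðɛfnep/.
The consonants /f/, /p/ cannot be parsed into a legal (C)V syllable (no codas are permitted; onsets are limited to one consonant).
Deletion applies to /f/, /p/.

ðɛne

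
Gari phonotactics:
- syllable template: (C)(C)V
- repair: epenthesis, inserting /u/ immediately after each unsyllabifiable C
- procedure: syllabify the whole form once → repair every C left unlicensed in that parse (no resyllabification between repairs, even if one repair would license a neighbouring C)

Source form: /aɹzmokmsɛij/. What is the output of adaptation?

aɹuzmokumsɛiju

The consonants /ɹ/, /k/, /j/ cannot be parsed into a legal (C)(C)V syllable (no codas are permitted; onsets may contain at most 2 consonants).
Inserting the epenthetic vowel yields /ɹ/ → /ɹu/, /k/ → /ku/, /j/ → /ju/.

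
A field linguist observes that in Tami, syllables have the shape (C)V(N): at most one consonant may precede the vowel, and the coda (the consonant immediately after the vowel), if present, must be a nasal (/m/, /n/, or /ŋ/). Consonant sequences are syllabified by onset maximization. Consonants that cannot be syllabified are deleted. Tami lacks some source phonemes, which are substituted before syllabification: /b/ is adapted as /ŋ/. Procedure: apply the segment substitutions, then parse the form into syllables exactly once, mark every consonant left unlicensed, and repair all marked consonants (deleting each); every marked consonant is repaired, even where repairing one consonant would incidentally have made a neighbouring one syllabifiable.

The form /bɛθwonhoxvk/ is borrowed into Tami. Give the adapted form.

ŋɛwonho

Substitution: /b/ → /ŋ/, giving /ŋɛθwonhoxvk/.
Under (C)V(N), the unsyllabifiable consonants are /θ/, /x/, /v/, /k/ (only a nasal (/m/, /n/, or /ŋ/) is licensed in coda position; onsets are limited to one consonant).
Each unlicensed consonant is deleted: /θ/, /x/, /v/, /k/.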